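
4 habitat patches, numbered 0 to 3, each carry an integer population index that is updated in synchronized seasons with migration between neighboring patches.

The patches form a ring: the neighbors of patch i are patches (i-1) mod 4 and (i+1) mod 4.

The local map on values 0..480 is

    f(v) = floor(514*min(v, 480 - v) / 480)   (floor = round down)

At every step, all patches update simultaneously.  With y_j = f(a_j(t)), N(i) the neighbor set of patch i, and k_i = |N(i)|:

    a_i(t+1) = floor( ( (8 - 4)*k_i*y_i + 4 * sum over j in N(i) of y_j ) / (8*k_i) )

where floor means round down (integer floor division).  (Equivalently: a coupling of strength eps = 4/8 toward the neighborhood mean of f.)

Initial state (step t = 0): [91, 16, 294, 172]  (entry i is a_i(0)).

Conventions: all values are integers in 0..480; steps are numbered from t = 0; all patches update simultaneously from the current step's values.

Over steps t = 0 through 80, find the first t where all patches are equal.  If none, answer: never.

Answer: 9
Key observation: Synchronization is absorbing here: once all patches are equal they stay equal, and step 9 is the first all-equal step.

Derivation:
t=0: [91, 16, 294, 172]  (not all equal)
t=1: [98, 82, 149, 166]  (not all equal)
t=2: [118, 109, 145, 154]  (not all equal)
t=3: [133, 128, 147, 152]  (not all equal)
t=4: [145, 143, 153, 155]  (not all equal)
t=5: [157, 156, 161, 162]  (not all equal)
t=6: [169, 168, 171, 171]  (not all equal)
t=7: [180, 180, 182, 182]  (not all equal)
t=8: [192, 192, 193, 193]  (not all equal)
t=9: [205, 205, 205, 205]  (all equal)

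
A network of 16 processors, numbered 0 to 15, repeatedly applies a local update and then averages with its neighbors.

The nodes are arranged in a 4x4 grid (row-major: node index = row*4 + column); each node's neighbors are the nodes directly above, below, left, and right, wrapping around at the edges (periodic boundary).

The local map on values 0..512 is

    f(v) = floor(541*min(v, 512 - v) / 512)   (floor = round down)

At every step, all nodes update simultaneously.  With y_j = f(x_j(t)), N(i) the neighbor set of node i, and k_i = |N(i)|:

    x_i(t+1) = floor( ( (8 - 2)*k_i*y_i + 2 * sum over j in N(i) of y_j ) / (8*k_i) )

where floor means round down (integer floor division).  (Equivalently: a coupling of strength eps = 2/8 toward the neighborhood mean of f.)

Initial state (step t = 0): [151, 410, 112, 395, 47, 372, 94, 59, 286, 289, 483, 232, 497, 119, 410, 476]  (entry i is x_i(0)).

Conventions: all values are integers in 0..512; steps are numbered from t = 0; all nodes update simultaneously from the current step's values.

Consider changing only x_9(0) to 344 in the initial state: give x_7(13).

Simulating step by step:
t=0: [151, 410, 112, 395, 47, 372, 94, 59, 286, 344, 483, 232, 497, 119, 410, 476]
t=1: [137, 114, 115, 115, 74, 137, 96, 78, 208, 166, 61, 206, 46, 119, 99, 59]
t=2: [130, 123, 118, 116, 95, 137, 101, 93, 196, 165, 85, 189, 70, 121, 101, 77]
t=3: [129, 130, 121, 119, 111, 139, 107, 106, 189, 165, 103, 178, 89, 125, 105, 92]
t=4: [131, 136, 125, 123, 124, 143, 115, 117, 185, 167, 117, 173, 105, 131, 111, 105]
t=5: [135, 142, 130, 128, 136, 148, 123, 127, 183, 169, 129, 170, 118, 137, 119, 116]
t=6: [141, 148, 136, 134, 146, 154, 131, 137, 183, 172, 140, 170, 130, 144, 127, 126]
t=7: [147, 154, 142, 141, 155, 160, 140, 146, 185, 176, 149, 172, 141, 152, 136, 136]
t=8: [155, 161, 150, 148, 164, 167, 149, 155, 188, 181, 158, 176, 151, 159, 145, 146]
t=9: [163, 169, 158, 156, 173, 175, 159, 164, 192, 187, 167, 181, 161, 168, 155, 156]
t=10: [172, 177, 166, 165, 182, 183, 169, 173, 197, 193, 176, 187, 172, 177, 164, 166]
t=11: [181, 186, 175, 175, 191, 192, 179, 182, 204, 200, 185, 194, 182, 186, 174, 176]
t=12: [191, 195, 185, 185, 200, 201, 190, 192, 211, 208, 195, 202, 193, 195, 184, 186]
t=13: [201, 205, 195, 195, 210, 211, 200, 202, 219, 217, 206, 211, 203, 205, 195, 197]

Answer: x_7(13) = 202
Key observation: This trace re-runs the system from the modified initial state.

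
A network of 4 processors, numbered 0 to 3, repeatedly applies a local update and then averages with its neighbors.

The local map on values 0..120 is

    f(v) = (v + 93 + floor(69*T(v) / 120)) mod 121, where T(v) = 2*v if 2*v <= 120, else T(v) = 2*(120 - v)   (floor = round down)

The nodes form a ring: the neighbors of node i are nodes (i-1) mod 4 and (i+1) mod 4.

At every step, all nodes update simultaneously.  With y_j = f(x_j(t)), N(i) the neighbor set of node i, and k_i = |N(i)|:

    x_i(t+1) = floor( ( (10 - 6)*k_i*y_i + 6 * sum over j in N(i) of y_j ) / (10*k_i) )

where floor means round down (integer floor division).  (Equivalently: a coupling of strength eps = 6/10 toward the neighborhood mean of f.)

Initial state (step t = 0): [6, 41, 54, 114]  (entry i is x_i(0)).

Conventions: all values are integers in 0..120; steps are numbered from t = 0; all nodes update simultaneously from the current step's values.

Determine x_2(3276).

Answer: x_2(3276) = 95
Key observation: The state at step 3, [95, 95, 95, 95], reappears at step 4: the system is in a cycle of period 1 from step 3 on.  Therefore the state at step 3276 equals the state at step 3 + ((3276 - 3) mod 1) = 3, which is [95, 95, 95, 95].

Derivation:
t=0: [6, 41, 54, 114]
t=1: [87, 81, 80, 94]
t=2: [96, 97, 96, 96]
t=3: [95, 95, 95, 95]
t=4: [95, 95, 95, 95]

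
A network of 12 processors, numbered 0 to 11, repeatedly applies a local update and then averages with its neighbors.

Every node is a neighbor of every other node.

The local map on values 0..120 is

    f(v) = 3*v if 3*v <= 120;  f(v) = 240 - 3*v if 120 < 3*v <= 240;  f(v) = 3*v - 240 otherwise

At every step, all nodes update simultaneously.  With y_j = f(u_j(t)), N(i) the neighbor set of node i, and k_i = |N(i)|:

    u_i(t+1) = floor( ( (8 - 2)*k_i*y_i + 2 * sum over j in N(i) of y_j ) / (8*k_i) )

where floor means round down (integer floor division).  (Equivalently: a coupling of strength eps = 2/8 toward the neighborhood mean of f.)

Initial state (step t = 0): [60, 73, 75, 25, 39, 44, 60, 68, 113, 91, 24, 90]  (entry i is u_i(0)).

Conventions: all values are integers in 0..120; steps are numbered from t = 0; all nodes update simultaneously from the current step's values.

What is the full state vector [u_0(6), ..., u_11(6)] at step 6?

Answer: [83, 61, 91, 59, 83, 74, 83, 24, 24, 26, 43, 24]

Derivation:
t=0: [60, 73, 75, 25, 39, 44, 60, 68, 113, 91, 24, 90]
t=1: [60, 31, 27, 71, 101, 95, 60, 42, 88, 40, 68, 38]
t=2: [62, 86, 77, 38, 64, 51, 62, 101, 36, 106, 45, 101]
t=3: [57, 31, 24, 101, 53, 81, 57, 64, 96, 74, 94, 64]
t=4: [65, 82, 67, 60, 73, 17, 65, 49, 49, 27, 45, 49]
t=5: [49, 21, 45, 60, 31, 53, 49, 84, 84, 75, 93, 84]
t=6: [83, 61, 91, 59, 83, 74, 83, 24, 24, 26, 43, 24]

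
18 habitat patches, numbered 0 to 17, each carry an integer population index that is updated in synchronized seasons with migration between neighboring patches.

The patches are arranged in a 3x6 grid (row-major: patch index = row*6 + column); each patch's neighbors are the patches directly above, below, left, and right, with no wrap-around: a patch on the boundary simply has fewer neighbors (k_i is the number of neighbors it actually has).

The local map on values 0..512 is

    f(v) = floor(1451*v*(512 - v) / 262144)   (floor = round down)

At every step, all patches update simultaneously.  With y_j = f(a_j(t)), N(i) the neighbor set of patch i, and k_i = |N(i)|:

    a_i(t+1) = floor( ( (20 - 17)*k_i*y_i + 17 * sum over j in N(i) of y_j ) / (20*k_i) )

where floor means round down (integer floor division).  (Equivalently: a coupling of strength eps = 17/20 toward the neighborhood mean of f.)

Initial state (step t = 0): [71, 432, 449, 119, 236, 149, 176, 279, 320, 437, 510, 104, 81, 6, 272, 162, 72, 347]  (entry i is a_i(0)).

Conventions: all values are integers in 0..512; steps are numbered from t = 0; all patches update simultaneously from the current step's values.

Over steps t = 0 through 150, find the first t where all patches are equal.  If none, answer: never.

Answer: 10
Key observation: Synchronization is absorbing here: once all patches are equal they stay equal, and step 10 is the first all-equal step.

Derivation:
t=0: [71, 432, 449, 119, 236, 149, 176, 279, 320, 437, 510, 104, 81, 6, 272, 162, 72, 347]  (not all equal)
t=1: [246, 223, 246, 236, 213, 297, 254, 239, 275, 221, 202, 210, 174, 261, 243, 250, 205, 221]  (not all equal)
t=2: [359, 360, 359, 356, 352, 351, 351, 360, 359, 356, 350, 351, 356, 350, 361, 355, 353, 350]  (not all equal)
t=3: [306, 303, 304, 307, 310, 311, 305, 306, 303, 307, 310, 312, 311, 304, 307, 306, 311, 311]  (not all equal)
t=4: [349, 348, 349, 347, 346, 345, 347, 349, 348, 348, 346, 345, 348, 347, 348, 347, 346, 345]  (not all equal)
t=5: [315, 314, 315, 315, 317, 317, 314, 315, 314, 315, 316, 317, 315, 314, 315, 315, 317, 317]  (not all equal)
t=6: [343, 343, 343, 342, 342, 342, 343, 343, 343, 343, 342, 342, 343, 343, 343, 342, 342, 342]  (not all equal)
t=7: [320, 320, 320, 320, 321, 321, 320, 320, 320, 320, 320, 321, 320, 320, 320, 320, 321, 321]  (not all equal)
t=8: [340, 340, 340, 339, 339, 339, 340, 340, 340, 340, 339, 339, 340, 340, 340, 339, 339, 339]  (not all equal)
t=9: [323, 323, 323, 323, 324, 324, 323, 323, 323, 323, 323, 324, 323, 323, 323, 323, 324, 324]  (not all equal)
t=10: [337, 337, 337, 337, 337, 337, 337, 337, 337, 337, 337, 337, 337, 337, 337, 337, 337, 337]  (all equal)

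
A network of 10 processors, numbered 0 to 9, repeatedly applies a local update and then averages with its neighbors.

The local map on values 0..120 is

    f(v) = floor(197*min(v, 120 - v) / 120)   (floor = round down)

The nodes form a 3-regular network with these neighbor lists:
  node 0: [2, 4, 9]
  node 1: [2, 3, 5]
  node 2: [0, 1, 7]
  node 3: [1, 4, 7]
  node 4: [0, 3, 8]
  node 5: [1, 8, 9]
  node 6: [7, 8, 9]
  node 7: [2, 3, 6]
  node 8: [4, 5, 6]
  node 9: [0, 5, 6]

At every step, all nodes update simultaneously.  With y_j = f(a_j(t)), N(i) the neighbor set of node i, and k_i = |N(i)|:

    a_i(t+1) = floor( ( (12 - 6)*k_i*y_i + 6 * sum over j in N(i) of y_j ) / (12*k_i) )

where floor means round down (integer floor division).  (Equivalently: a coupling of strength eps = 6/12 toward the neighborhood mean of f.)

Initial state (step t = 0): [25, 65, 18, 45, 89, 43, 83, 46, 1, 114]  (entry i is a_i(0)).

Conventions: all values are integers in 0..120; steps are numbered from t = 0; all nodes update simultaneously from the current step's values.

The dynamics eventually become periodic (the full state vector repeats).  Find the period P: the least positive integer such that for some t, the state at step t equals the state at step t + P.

Simulating step by step:
t=0: [25, 65, 18, 45, 89, 43, 83, 46, 1, 114]
t=1: [35, 73, 48, 72, 44, 51, 44, 64, 30, 33]
t=2: [62, 78, 76, 79, 66, 71, 68, 83, 62, 62]
t=3: [90, 70, 73, 69, 86, 83, 84, 67, 89, 90]
t=4: [54, 77, 74, 78, 57, 60, 60, 80, 54, 52]
t=5: [86, 75, 74, 72, 87, 89, 88, 72, 92, 89]
t=6: [57, 70, 71, 73, 56, 53, 54, 73, 48, 51]
t=7: [88, 81, 82, 80, 86, 84, 83, 79, 83, 86]
t=8: [54, 63, 61, 63, 57, 59, 60, 64, 59, 56]
t=9: [90, 94, 93, 92, 92, 94, 95, 93, 95, 92]
t=10: [46, 42, 44, 44, 45, 42, 42, 43, 41, 44]
t=11: [73, 69, 71, 71, 72, 68, 68, 70, 68, 71]
t=12: [78, 82, 80, 80, 79, 83, 83, 81, 83, 81]
t=13: [66, 62, 64, 64, 65, 61, 61, 63, 61, 63]
t=14: [89, 93, 91, 91, 90, 95, 95, 92, 95, 93]
t=15: [48, 44, 46, 46, 47, 42, 42, 45, 42, 44]
t=16: [76, 72, 74, 74, 75, 69, 69, 72, 69, 71]
t=17: [74, 77, 75, 75, 74, 81, 81, 77, 81, 79]
t=18: [73, 70, 72, 72, 72, 65, 65, 70, 65, 67]
t=19: [79, 82, 79, 79, 79, 88, 88, 82, 88, 86]
t=20: [65, 62, 65, 65, 64, 54, 54, 62, 54, 56]
t=21: [90, 92, 91, 91, 90, 89, 89, 92, 88, 89]
t=22: [48, 46, 46, 46, 49, 49, 49, 46, 50, 49]
t=23: [78, 75, 75, 75, 79, 79, 79, 75, 81, 79]
t=24: [68, 72, 72, 72, 67, 67, 67, 72, 65, 67]
t=25: [84, 79, 79, 79, 85, 86, 86, 79, 88, 86]
t=26: [59, 65, 65, 65, 58, 56, 56, 65, 53, 55]
t=27: [93, 90, 91, 90, 93, 90, 90, 90, 89, 91]
t=28: [45, 48, 47, 48, 45, 48, 48, 48, 48, 47]
t=29: [74, 77, 76, 77, 74, 77, 77, 77, 77, 76]
t=30: [74, 70, 71, 70, 73, 70, 70, 70, 70, 71]
t=31: [77, 81, 79, 81, 78, 81, 81, 81, 81, 79]
t=32: [68, 64, 66, 64, 67, 64, 64, 64, 64, 66]
t=33: [86, 90, 88, 90, 88, 90, 90, 90, 90, 88]
t=34: [53, 49, 51, 49, 51, 49, 49, 49, 49, 51]
t=35: [85, 80, 82, 80, 82, 80, 80, 80, 80, 82]
t=36: [59, 64, 62, 64, 62, 64, 64, 64, 64, 62]
t=37: [95, 91, 93, 91, 93, 91, 91, 91, 91, 93]
t=38: [42, 46, 44, 46, 44, 46, 46, 46, 46, 44]
t=39: [70, 74, 72, 74, 72, 74, 74, 74, 74, 72]
t=40: [80, 75, 77, 75, 77, 75, 75, 75, 75, 77]
t=41: [67, 72, 70, 72, 70, 72, 72, 72, 72, 70]
t=42: [84, 78, 81, 78, 81, 78, 78, 78, 78, 81]
t=43: [61, 67, 64, 67, 64, 67, 67, 67, 67, 64]
t=44: [93, 87, 90, 87, 90, 87, 87, 87, 87, 90]
t=45: [46, 53, 49, 53, 49, 53, 53, 53, 53, 49]
t=46: [77, 85, 81, 85, 81, 85, 85, 85, 85, 81]
t=47: [67, 58, 62, 58, 62, 58, 58, 58, 58, 62]
t=48: [91, 95, 93, 95, 93, 95, 95, 95, 95, 93]
t=49: [45, 41, 43, 41, 43, 41, 41, 41, 41, 43]
t=50: [71, 67, 69, 67, 69, 67, 67, 67, 67, 69]
t=51: [81, 86, 83, 86, 83, 86, 86, 86, 86, 83]
t=52: [62, 55, 59, 55, 59, 55, 55, 55, 55, 59]
t=53: [95, 91, 93, 91, 93, 91, 91, 91, 91, 93]

Answer: 16
Key observation: The state at step 37, [95, 91, 93, 91, 93, 91, 91, 91, 91, 93], reappears at step 53 — and no state repeats earlier — so the cycle the system enters has period 16.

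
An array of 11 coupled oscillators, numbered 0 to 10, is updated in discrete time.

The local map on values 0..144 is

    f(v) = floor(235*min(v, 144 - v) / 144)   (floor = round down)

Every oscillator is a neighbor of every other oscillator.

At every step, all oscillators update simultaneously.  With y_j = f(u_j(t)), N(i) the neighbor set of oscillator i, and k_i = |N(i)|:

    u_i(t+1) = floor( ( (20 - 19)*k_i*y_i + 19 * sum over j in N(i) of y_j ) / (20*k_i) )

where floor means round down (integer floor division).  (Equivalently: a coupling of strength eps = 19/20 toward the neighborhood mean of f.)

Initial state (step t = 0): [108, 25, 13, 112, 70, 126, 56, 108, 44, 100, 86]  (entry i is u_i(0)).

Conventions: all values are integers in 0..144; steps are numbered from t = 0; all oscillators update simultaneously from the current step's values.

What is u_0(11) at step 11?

Simulating step by step:
t=0: [108, 25, 13, 112, 70, 126, 56, 108, 44, 100, 86]
t=1: [63, 64, 65, 64, 61, 65, 62, 63, 63, 63, 62]
t=2: [102, 102, 102, 102, 102, 102, 102, 102, 102, 102, 102]
t=3: [68, 68, 68, 68, 68, 68, 68, 68, 68, 68, 68]
t=4: [110, 110, 110, 110, 110, 110, 110, 110, 110, 110, 110]
t=5: [55, 55, 55, 55, 55, 55, 55, 55, 55, 55, 55]
t=6: [89, 89, 89, 89, 89, 89, 89, 89, 89, 89, 89]
t=7: [89, 89, 89, 89, 89, 89, 89, 89, 89, 89, 89]
t=8: [89, 89, 89, 89, 89, 89, 89, 89, 89, 89, 89]
t=9: [89, 89, 89, 89, 89, 89, 89, 89, 89, 89, 89]
t=10: [89, 89, 89, 89, 89, 89, 89, 89, 89, 89, 89]
t=11: [89, 89, 89, 89, 89, 89, 89, 89, 89, 89, 89]

Answer: u_0(11) = 89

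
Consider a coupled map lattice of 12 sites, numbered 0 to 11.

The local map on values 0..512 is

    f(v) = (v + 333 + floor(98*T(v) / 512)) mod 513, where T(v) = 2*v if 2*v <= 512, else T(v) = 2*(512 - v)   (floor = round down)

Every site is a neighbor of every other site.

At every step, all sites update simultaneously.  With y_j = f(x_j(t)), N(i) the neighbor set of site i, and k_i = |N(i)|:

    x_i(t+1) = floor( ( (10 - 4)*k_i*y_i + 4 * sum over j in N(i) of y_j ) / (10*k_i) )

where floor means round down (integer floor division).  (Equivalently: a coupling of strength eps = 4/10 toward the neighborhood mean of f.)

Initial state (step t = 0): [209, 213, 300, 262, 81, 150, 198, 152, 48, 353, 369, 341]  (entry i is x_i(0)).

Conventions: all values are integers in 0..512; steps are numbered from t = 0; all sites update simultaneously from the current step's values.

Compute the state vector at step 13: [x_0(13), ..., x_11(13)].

Answer: [161, 161, 161, 161, 121, 160, 161, 160, 121, 340, 340, 340]

Derivation:
t=0: [209, 213, 300, 262, 81, 150, 198, 152, 48, 353, 369, 341]
t=1: [144, 147, 196, 183, 334, 98, 135, 100, 308, 214, 220, 210]
t=2: [80, 83, 121, 111, 195, 333, 73, 335, 186, 134, 140, 132]
t=3: [356, 358, 388, 380, 157, 231, 350, 231, 150, 109, 114, 107]
t=4: [241, 242, 252, 250, 130, 187, 239, 187, 124, 381, 385, 379]
t=5: [184, 185, 193, 191, 387, 142, 183, 142, 382, 240, 241, 239]
t=6: [92, 92, 98, 97, 193, 59, 91, 59, 191, 135, 136, 134]
t=7: [380, 380, 384, 384, 169, 354, 379, 354, 168, 124, 125, 123]
t=8: [262, 262, 264, 264, 151, 253, 261, 253, 150, 405, 406, 404]
t=9: [175, 175, 175, 175, 91, 170, 175, 170, 90, 224, 225, 224]
t=10: [96, 96, 96, 96, 320, 93, 96, 93, 320, 135, 136, 135]
t=11: [396, 396, 396, 396, 254, 394, 396, 394, 254, 137, 138, 137]
t=12: [226, 226, 226, 226, 175, 225, 226, 225, 175, 84, 85, 84]
t=13: [161, 161, 161, 161, 121, 160, 161, 160, 121, 340, 340, 340]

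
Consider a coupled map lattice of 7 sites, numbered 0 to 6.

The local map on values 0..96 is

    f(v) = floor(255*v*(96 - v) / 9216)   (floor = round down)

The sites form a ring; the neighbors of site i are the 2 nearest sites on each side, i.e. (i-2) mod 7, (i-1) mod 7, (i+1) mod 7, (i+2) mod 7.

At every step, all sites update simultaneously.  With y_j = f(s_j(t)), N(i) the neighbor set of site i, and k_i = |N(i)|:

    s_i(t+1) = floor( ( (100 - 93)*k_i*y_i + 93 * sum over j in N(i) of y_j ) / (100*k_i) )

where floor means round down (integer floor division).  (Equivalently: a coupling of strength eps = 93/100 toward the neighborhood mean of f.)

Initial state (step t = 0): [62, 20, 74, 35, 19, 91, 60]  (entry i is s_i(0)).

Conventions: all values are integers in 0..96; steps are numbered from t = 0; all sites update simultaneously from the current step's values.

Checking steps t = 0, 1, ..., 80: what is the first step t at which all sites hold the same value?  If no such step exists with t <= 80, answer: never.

Simulating step by step:
t=0: [62, 20, 74, 35, 19, 91, 60]  (not all equal)
t=1: [40, 54, 49, 36, 43, 51, 39]  (not all equal)
t=2: [62, 61, 61, 62, 61, 61, 62]  (not all equal)
t=3: [58, 58, 58, 58, 58, 58, 58]  (all equal)

Answer: 3
Key observation: Synchronization is absorbing here: once all sites are equal they stay equal, and step 3 is the first all-equal step.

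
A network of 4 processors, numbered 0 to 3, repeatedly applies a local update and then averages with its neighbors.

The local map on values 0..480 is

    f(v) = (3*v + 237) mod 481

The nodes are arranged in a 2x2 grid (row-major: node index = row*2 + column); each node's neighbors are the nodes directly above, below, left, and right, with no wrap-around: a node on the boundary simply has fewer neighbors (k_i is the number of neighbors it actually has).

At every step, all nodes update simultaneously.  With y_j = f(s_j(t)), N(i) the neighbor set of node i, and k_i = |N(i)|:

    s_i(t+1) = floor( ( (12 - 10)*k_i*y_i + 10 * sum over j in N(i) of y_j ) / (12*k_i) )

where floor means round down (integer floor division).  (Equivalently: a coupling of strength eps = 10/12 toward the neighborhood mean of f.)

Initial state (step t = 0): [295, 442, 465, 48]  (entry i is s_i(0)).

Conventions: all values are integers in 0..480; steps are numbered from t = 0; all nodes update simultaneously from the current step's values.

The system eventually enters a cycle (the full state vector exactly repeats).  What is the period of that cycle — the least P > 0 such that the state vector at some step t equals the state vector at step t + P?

Answer: 18
Key observation: The state at step 92, [45, 45, 45, 45], reappears at step 110 — and no state repeats earlier — so the cycle the system enters has period 18.

Derivation:
t=0: [295, 442, 465, 48]
t=1: [155, 245, 256, 192]
t=2: [58, 232, 237, 77]
t=3: [451, 441, 444, 460]
t=4: [125, 153, 154, 130]
t=5: [202, 151, 151, 204]
t=6: [234, 339, 339, 235]
t=7: [319, 431, 431, 320]
t=8: [111, 209, 209, 111]
t=9: [334, 138, 138, 334]
t=10: [187, 259, 259, 187]
t=11: [96, 272, 272, 96]
t=12: [83, 51, 51, 83]
t=13: [325, 69, 69, 325]
t=14: [411, 282, 282, 411]
t=15: [105, 42, 42, 105]
t=16: [314, 119, 119, 314]
t=17: [130, 199, 199, 130]
t=18: [318, 180, 180, 318]
t=19: [284, 240, 240, 284]
t=20: [417, 185, 185, 417]
t=21: [266, 89, 89, 266]
t=22: [31, 64, 64, 31]
t=23: [412, 346, 346, 412]
t=24: [265, 77, 77, 265]
t=25: [401, 136, 136, 401]
t=26: [216, 425, 425, 216]
t=27: [124, 348, 348, 124]
t=28: [287, 159, 159, 287]
t=29: [216, 152, 152, 216]
t=30: [244, 372, 372, 244]
t=31: [327, 71, 71, 327]
t=32: [417, 288, 288, 417]
t=33: [123, 60, 60, 123]
t=34: [368, 173, 173, 368]
t=35: [292, 361, 361, 292]
t=36: [323, 185, 185, 323]
t=37: [299, 255, 255, 299]
t=38: [62, 150, 150, 62]
t=39: [242, 386, 386, 242]
t=40: [361, 73, 73, 361]
t=41: [439, 374, 374, 439]
t=42: [349, 158, 158, 349]
t=43: [245, 306, 306, 245]
t=44: [162, 40, 40, 162]
t=45: [337, 261, 261, 337]
t=46: [96, 248, 248, 96]
t=47: [23, 39, 39, 23]
t=48: [346, 314, 314, 346]
t=49: [233, 297, 297, 233]
t=50: [214, 406, 406, 214]
t=51: [76, 333, 333, 76]
t=52: [305, 433, 433, 305]
t=53: [109, 173, 173, 109]
t=54: [243, 115, 115, 243]
t=55: [84, 20, 20, 84]
t=56: [248, 56, 56, 248]
t=57: [340, 83, 83, 340]
t=58: [53, 246, 246, 53]
t=59: [76, 332, 332, 76]
t=60: [303, 432, 432, 303]
t=61: [105, 168, 168, 105]
t=62: [228, 102, 102, 228]
t=63: [125, 377, 377, 125]
t=64: [360, 176, 176, 360]
t=65: [295, 343, 343, 295]
t=66: [280, 184, 184, 280]
t=67: [275, 147, 147, 275]
t=68: [180, 116, 116, 180]
t=69: [136, 264, 264, 136]
t=70: [83, 147, 147, 83]
t=71: [165, 37, 37, 165]
t=72: [331, 267, 267, 331]
t=73: [108, 236, 236, 108]
t=74: [400, 144, 144, 400]
t=75: [235, 427, 427, 235]
t=76: [139, 396, 396, 139]
t=77: [414, 221, 221, 414]
t=78: [355, 99, 99, 355]
t=79: [100, 292, 292, 100]
t=80: [135, 71, 71, 135]
t=81: [401, 209, 209, 401]
t=82: [398, 462, 462, 398]
t=83: [228, 420, 420, 228]
t=84: [118, 375, 375, 118]
t=85: [351, 158, 158, 351]
t=86: [246, 311, 311, 246]
t=87: [175, 45, 45, 175]
t=88: [356, 296, 296, 356]
t=89: [193, 313, 313, 193]
t=90: [234, 314, 314, 234]
t=91: [257, 417, 417, 257]
t=92: [45, 45, 45, 45]
t=93: [372, 372, 372, 372]
t=94: [391, 391, 391, 391]
t=95: [448, 448, 448, 448]
t=96: [138, 138, 138, 138]
t=97: [170, 170, 170, 170]
t=98: [266, 266, 266, 266]
t=99: [73, 73, 73, 73]
t=100: [456, 456, 456, 456]
t=101: [162, 162, 162, 162]
t=102: [242, 242, 242, 242]
t=103: [1, 1, 1, 1]
t=104: [240, 240, 240, 240]
t=105: [476, 476, 476, 476]
t=106: [222, 222, 222, 222]
t=107: [422, 422, 422, 422]
t=108: [60, 60, 60, 60]
t=109: [417, 417, 417, 417]
t=110: [45, 45, 45, 45]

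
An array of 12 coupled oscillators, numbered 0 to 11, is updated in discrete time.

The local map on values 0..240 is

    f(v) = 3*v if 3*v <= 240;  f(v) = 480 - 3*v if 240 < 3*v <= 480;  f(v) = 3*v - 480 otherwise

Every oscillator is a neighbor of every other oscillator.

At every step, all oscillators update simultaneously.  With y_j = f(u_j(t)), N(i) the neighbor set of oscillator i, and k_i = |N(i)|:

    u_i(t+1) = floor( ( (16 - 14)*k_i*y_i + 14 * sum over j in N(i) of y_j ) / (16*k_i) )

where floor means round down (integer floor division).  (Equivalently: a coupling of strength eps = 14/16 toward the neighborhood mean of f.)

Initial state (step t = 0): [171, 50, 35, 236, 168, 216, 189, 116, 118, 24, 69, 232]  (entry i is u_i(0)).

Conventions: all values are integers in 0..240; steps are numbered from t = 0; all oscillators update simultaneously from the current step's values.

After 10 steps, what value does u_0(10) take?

Answer: u_0(10) = 201

Derivation:
t=0: [171, 50, 35, 236, 168, 216, 189, 116, 118, 24, 69, 232]
t=1: [124, 129, 127, 133, 124, 130, 127, 129, 128, 126, 132, 132]
t=2: [95, 94, 94, 94, 95, 94, 94, 94, 94, 95, 94, 94]
t=3: [197, 197, 197, 197, 197, 197, 197, 197, 197, 197, 197, 197]
t=4: [111, 111, 111, 111, 111, 111, 111, 111, 111, 111, 111, 111]
t=5: [147, 147, 147, 147, 147, 147, 147, 147, 147, 147, 147, 147]
t=6: [39, 39, 39, 39, 39, 39, 39, 39, 39, 39, 39, 39]
t=7: [117, 117, 117, 117, 117, 117, 117, 117, 117, 117, 117, 117]
t=8: [129, 129, 129, 129, 129, 129, 129, 129, 129, 129, 129, 129]
t=9: [93, 93, 93, 93, 93, 93, 93, 93, 93, 93, 93, 93]
t=10: [201, 201, 201, 201, 201, 201, 201, 201, 201, 201, 201, 201]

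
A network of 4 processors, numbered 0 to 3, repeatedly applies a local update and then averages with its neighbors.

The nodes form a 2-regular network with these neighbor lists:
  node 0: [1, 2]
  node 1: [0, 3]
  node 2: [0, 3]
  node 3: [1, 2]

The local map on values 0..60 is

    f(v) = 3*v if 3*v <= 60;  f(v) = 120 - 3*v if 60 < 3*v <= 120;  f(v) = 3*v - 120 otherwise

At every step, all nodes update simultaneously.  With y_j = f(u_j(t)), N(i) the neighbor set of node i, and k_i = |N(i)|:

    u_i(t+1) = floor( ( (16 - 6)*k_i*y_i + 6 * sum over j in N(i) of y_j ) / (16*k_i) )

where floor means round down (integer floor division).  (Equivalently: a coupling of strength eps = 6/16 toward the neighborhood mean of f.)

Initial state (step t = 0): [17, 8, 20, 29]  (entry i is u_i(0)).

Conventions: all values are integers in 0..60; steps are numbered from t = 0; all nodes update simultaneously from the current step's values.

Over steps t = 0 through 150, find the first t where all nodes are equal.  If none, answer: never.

Simulating step by step:
t=0: [17, 8, 20, 29]  (not all equal)
t=1: [47, 30, 53, 36]  (not all equal)
t=2: [26, 24, 30, 20]  (not all equal)
t=3: [40, 49, 37, 52]  (not all equal)
t=4: [6, 23, 12, 29]  (not all equal)
t=5: [27, 41, 32, 36]  (not all equal)
t=6: [29, 11, 24, 12]  (not all equal)
t=7: [35, 33, 42, 37]  (not all equal)
t=8: [14, 17, 8, 10]  (not all equal)
t=9: [40, 45, 28, 32]  (not all equal)
t=10: [9, 13, 27, 24]  (not all equal)
t=11: [31, 38, 38, 44]  (not all equal)
t=12: [19, 11, 11, 9]  (not all equal)
t=13: [48, 36, 36, 29]  (not all equal)
t=14: [19, 18, 18, 25]  (not all equal)
t=15: [55, 52, 52, 48]  (not all equal)
t=16: [41, 35, 35, 28]  (not all equal)
t=17: [7, 16, 16, 28]  (not all equal)
t=18: [31, 40, 40, 40]  (not all equal)
t=19: [16, 5, 5, 0]  (not all equal)
t=20: [35, 18, 18, 5]  (not all equal)
t=21: [29, 39, 39, 29]  (not all equal)
t=22: [21, 14, 14, 21]  (not all equal)
t=23: [51, 47, 47, 51]  (not all equal)
t=24: [28, 25, 25, 28]  (not all equal)
t=25: [39, 41, 41, 39]  (not all equal)
t=26: [3, 3, 3, 3]  (all equal)

Answer: 26
Key observation: Synchronization is absorbing here: once all nodes are equal they stay equal, and step 26 is the first all-equal step.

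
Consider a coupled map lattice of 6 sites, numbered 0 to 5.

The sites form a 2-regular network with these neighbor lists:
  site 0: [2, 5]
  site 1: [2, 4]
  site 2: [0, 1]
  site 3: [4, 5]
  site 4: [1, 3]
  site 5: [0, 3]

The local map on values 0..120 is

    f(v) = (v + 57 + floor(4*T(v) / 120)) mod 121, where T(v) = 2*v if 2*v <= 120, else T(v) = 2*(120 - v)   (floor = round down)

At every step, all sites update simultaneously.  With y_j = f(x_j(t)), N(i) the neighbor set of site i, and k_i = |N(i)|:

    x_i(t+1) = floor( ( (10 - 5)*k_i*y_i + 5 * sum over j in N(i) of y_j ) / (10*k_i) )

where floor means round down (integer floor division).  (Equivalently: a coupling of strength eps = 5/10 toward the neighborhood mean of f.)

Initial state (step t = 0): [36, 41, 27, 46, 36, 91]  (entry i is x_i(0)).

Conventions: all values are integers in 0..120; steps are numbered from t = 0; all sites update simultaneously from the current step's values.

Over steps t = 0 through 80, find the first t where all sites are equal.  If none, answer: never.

Simulating step by step:
t=0: [36, 41, 27, 46, 36, 91]  (not all equal)
t=1: [75, 95, 91, 83, 99, 64]  (not all equal)
t=2: [14, 32, 25, 20, 31, 10]  (not all equal)
t=3: [73, 88, 82, 78, 87, 70]  (not all equal)
t=4: [13, 24, 19, 16, 23, 11]  (not all equal)
t=5: [71, 80, 76, 74, 79, 70]  (not all equal)
t=6: [10, 16, 14, 13, 16, 10]  (not all equal)
t=7: [68, 73, 70, 70, 73, 67]  (not all equal)
t=8: [7, 11, 9, 9, 11, 7]  (not all equal)
t=9: [64, 67, 66, 66, 67, 64]  (not all equal)
t=10: [3, 5, 4, 4, 5, 3]  (not all equal)
t=11: [60, 61, 61, 61, 61, 60]  (not all equal)
t=12: [0, 0, 0, 0, 0, 0]  (all equal)

Answer: 12
Key observation: Synchronization is absorbing here: once all sites are equal they stay equal, and step 12 is the first all-equal step.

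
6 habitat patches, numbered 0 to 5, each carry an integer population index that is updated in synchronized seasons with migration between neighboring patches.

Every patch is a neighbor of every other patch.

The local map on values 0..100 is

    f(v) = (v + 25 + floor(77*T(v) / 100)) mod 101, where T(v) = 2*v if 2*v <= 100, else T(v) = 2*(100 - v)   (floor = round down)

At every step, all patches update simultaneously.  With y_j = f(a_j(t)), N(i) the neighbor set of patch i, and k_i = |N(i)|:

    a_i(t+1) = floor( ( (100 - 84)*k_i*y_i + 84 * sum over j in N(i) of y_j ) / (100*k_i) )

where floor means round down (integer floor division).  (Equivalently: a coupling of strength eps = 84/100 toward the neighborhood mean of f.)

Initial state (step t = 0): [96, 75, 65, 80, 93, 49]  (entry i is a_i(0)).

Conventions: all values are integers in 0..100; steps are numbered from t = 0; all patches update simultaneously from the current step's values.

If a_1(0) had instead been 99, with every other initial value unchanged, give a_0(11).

Simulating step by step:
t=0: [96, 99, 65, 80, 93, 49]
t=1: [33, 33, 33, 33, 33, 33]
t=2: [7, 7, 7, 7, 7, 7]
t=3: [42, 42, 42, 42, 42, 42]
t=4: [30, 30, 30, 30, 30, 30]
t=5: [0, 0, 0, 0, 0, 0]
t=6: [25, 25, 25, 25, 25, 25]
t=7: [88, 88, 88, 88, 88, 88]
t=8: [30, 30, 30, 30, 30, 30]
t=9: [0, 0, 0, 0, 0, 0]
t=10: [25, 25, 25, 25, 25, 25]
t=11: [88, 88, 88, 88, 88, 88]

Answer: a_0(11) = 88
Key observation: This trace re-runs the system from the modified initial state.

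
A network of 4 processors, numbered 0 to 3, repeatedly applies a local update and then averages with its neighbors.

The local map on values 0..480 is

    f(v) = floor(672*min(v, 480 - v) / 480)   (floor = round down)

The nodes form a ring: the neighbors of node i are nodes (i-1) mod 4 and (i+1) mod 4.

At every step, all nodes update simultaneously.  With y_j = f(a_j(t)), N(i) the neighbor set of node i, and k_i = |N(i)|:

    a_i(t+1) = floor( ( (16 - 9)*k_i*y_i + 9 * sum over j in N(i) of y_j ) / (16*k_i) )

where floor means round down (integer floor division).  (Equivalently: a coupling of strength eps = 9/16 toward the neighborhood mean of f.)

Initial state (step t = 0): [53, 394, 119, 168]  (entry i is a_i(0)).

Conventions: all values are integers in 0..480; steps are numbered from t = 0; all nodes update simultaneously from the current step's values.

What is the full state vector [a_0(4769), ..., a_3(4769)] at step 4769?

Simulating step by step:
t=0: [53, 394, 119, 168]
t=1: [132, 120, 172, 170]
t=2: [194, 192, 219, 223]
t=3: [281, 279, 297, 298]
t=4: [272, 273, 262, 261]
t=5: [294, 294, 300, 301]
t=6: [257, 257, 253, 253]
t=7: [313, 313, 315, 315]
t=8: [232, 232, 231, 231]
t=9: [323, 323, 323, 323]
t=10: [219, 219, 219, 219]
t=11: [306, 306, 306, 306]
t=12: [243, 243, 243, 243]
t=13: [331, 331, 331, 331]
t=14: [208, 208, 208, 208]
t=15: [291, 291, 291, 291]
t=16: [264, 264, 264, 264]
t=17: [302, 302, 302, 302]
t=18: [249, 249, 249, 249]
t=19: [323, 323, 323, 323]

Answer: [323, 323, 323, 323]
Key observation: The state at step 9, [323, 323, 323, 323], reappears at step 19: the system is in a cycle of period 10 from step 9 on.  Therefore the state at step 4769 equals the state at step 9 + ((4769 - 9) mod 10) = 9, which is [323, 323, 323, 323].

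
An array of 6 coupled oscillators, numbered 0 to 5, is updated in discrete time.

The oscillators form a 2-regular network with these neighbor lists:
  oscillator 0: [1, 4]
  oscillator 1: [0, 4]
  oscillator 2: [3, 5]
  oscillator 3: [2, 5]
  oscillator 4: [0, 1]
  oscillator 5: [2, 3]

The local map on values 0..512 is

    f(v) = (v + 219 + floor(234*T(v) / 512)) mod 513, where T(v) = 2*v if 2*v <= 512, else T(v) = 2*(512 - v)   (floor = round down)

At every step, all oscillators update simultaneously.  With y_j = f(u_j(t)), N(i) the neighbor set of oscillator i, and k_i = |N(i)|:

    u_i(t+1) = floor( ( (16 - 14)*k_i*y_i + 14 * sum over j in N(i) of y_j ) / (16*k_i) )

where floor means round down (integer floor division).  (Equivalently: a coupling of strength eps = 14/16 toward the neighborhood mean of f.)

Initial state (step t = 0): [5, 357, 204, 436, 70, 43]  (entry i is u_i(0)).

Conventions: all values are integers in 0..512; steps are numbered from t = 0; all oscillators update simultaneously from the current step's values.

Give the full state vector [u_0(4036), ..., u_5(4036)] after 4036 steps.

Simulating step by step:
t=0: [5, 357, 204, 436, 70, 43]
t=1: [271, 279, 236, 200, 233, 171]
t=2: [176, 176, 72, 94, 191, 111]
t=3: [54, 54, 407, 394, 45, 383]
t=4: [314, 314, 206, 207, 319, 207]
t=5: [200, 200, 101, 101, 200, 101]
t=6: [88, 88, 412, 412, 88, 412]
t=7: [387, 387, 209, 209, 387, 209]
t=8: [207, 207, 106, 106, 207, 106]
t=9: [102, 102, 421, 421, 102, 421]
t=10: [414, 414, 210, 210, 414, 210]
t=11: [209, 209, 107, 107, 209, 107]
t=12: [106, 106, 423, 423, 106, 423]
t=13: [421, 421, 210, 210, 421, 210]
t=14: [210, 210, 107, 107, 210, 107]
t=15: [107, 107, 423, 423, 107, 423]
t=16: [423, 423, 210, 210, 423, 210]
t=17: [210, 210, 107, 107, 210, 107]

Answer: [423, 423, 210, 210, 423, 210]
Key observation: The state at step 14, [210, 210, 107, 107, 210, 107], reappears at step 17: the system is in a cycle of period 3 from step 14 on.  Therefore the state at step 4036 equals the state at step 14 + ((4036 - 14) mod 3) = 16, which is [423, 423, 210, 210, 423, 210].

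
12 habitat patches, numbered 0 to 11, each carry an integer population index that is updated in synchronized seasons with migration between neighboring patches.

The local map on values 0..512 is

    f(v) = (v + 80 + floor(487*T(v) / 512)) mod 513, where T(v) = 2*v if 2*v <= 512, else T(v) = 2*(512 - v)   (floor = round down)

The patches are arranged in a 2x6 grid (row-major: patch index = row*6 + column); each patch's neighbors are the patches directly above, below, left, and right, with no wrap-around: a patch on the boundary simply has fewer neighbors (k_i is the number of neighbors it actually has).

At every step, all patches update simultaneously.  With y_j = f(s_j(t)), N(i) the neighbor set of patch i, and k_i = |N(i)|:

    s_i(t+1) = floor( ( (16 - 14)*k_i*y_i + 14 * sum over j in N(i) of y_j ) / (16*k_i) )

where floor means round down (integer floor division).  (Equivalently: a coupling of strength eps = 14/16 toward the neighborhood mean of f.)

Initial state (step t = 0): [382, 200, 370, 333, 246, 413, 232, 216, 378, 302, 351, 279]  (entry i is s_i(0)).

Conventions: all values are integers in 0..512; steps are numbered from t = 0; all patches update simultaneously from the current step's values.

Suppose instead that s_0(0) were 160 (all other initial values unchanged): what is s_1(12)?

Answer: s_1(12) = 290
Key observation: This trace re-runs the system from the modified initial state.

Derivation:
t=0: [160, 200, 370, 333, 246, 413, 232, 216, 378, 302, 351, 279]
t=1: [173, 144, 196, 250, 219, 269, 128, 195, 219, 226, 272, 207]
t=2: [423, 160, 305, 199, 283, 198, 144, 351, 167, 257, 209, 280]
t=3: [250, 192, 99, 268, 169, 268, 229, 196, 239, 145, 278, 173]
t=4: [191, 247, 245, 306, 266, 92, 215, 196, 324, 310, 218, 266]
t=5: [222, 191, 266, 277, 273, 305, 135, 227, 227, 240, 276, 276]
t=6: [285, 229, 223, 286, 283, 289, 249, 266, 257, 268, 283, 279]
t=7: [262, 261, 266, 268, 282, 286, 291, 279, 275, 292, 290, 283]
t=8: [293, 298, 298, 289, 286, 285, 294, 291, 289, 288, 282, 281]
t=9: [273, 274, 276, 278, 282, 284, 276, 275, 277, 281, 283, 284]
t=10: [292, 292, 291, 288, 286, 284, 292, 291, 290, 288, 285, 284]
t=11: [277, 277, 278, 280, 282, 283, 277, 277, 279, 281, 282, 283]
t=12: [291, 290, 289, 287, 286, 285, 291, 290, 289, 287, 286, 285]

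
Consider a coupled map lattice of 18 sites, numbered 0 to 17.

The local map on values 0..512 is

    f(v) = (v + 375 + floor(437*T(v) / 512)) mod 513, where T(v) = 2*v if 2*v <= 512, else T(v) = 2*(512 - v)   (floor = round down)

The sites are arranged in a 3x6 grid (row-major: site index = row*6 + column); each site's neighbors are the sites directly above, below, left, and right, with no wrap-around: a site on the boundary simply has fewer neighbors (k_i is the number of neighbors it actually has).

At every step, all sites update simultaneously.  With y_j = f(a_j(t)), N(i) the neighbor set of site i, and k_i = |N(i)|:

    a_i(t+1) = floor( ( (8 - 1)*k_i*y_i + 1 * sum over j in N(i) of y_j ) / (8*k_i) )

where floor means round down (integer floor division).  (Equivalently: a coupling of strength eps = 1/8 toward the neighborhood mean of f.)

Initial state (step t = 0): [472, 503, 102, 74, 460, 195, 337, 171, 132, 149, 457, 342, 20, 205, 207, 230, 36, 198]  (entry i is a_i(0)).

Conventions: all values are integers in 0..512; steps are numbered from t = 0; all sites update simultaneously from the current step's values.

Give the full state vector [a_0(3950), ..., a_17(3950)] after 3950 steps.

Simulating step by step:
t=0: [472, 503, 102, 74, 460, 195, 337, 171, 132, 149, 457, 342, 20, 205, 207, 230, 36, 198]
t=1: [406, 368, 148, 88, 394, 396, 483, 330, 227, 268, 411, 482, 432, 412, 415, 471, 466, 407]
t=2: [446, 466, 273, 118, 441, 452, 402, 495, 455, 73, 429, 401, 428, 445, 441, 388, 409, 442]
t=3: [421, 390, 67, 179, 413, 418, 446, 390, 390, 98, 421, 448, 433, 420, 425, 442, 445, 426]
t=4: [438, 441, 90, 328, 438, 438, 422, 458, 435, 163, 427, 421, 429, 439, 435, 411, 422, 432]
t=5: [426, 410, 148, 475, 429, 426, 435, 414, 413, 321, 429, 437, 431, 424, 428, 438, 436, 430]
t=6: [434, 437, 282, 400, 430, 433, 429, 442, 439, 498, 434, 427, 431, 435, 433, 429, 427, 430]
t=7: [429, 410, 74, 431, 431, 429, 431, 423, 411, 389, 427, 433, 430, 427, 428, 429, 433, 431]
t=8: [432, 429, 109, 416, 431, 431, 431, 436, 432, 456, 434, 429, 431, 433, 433, 433, 429, 430]
t=9: [430, 420, 191, 427, 431, 431, 430, 427, 420, 415, 428, 431, 430, 429, 429, 428, 431, 431]
t=10: [431, 435, 386, 431, 431, 431, 431, 434, 436, 441, 433, 431, 431, 432, 432, 433, 431, 431]
t=11: [430, 429, 458, 432, 430, 431, 430, 429, 428, 424, 429, 430, 430, 430, 429, 428, 430, 431]
t=12: [431, 431, 414, 429, 431, 431, 431, 431, 432, 435, 432, 431, 431, 431, 432, 433, 431, 431]
t=13: [431, 431, 441, 432, 431, 431, 431, 430, 430, 428, 430, 430, 431, 430, 430, 429, 430, 431]
t=14: [431, 430, 424, 429, 430, 431, 431, 431, 430, 432, 431, 431, 431, 431, 431, 431, 431, 431]
t=15: [431, 431, 435, 432, 431, 431, 431, 431, 431, 430, 430, 431, 431, 431, 431, 430, 431, 431]
t=16: [431, 430, 428, 430, 430, 431, 431, 431, 430, 430, 431, 431, 431, 431, 431, 431, 431, 431]
t=17: [431, 431, 432, 431, 431, 431, 431, 431, 431, 431, 431, 431, 431, 431, 431, 431, 431, 431]
t=18: [431, 430, 430, 430, 431, 431, 431, 431, 430, 431, 431, 431, 431, 431, 431, 431, 431, 431]
t=19: [431, 431, 431, 431, 431, 431, 431, 431, 431, 431, 431, 431, 431, 431, 431, 431, 431, 431]
t=20: [431, 431, 431, 431, 431, 431, 431, 431, 431, 431, 431, 431, 431, 431, 431, 431, 431, 431]

Answer: [431, 431, 431, 431, 431, 431, 431, 431, 431, 431, 431, 431, 431, 431, 431, 431, 431, 431]
Key observation: The state at step 19, [431, 431, 431, 431, 431, 431, 431, 431, 431, 431, 431, 431, 431, 431, 431, 431, 431, 431], reappears at step 20: the system is in a cycle of period 1 from step 19 on.  Therefore the state at step 3950 equals the state at step 19 + ((3950 - 19) mod 1) = 19, which is [431, 431, 431, 431, 431, 431, 431, 431, 431, 431, 431, 431, 431, 431, 431, 431, 431, 431].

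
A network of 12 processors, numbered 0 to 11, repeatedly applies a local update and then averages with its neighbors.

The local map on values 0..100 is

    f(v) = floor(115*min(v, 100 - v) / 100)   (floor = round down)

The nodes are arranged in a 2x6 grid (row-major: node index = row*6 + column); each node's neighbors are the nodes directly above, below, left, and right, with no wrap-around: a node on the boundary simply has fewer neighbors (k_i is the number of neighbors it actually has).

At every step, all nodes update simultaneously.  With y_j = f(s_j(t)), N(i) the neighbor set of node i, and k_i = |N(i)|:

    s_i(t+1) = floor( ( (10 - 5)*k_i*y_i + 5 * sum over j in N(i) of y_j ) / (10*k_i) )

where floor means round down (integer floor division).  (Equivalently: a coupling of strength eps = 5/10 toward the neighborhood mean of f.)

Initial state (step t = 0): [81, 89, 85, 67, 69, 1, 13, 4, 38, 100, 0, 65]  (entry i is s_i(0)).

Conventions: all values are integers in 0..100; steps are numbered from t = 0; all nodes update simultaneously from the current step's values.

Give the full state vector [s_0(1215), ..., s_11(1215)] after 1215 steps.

Answer: [50, 51, 54, 56, 56, 56, 50, 51, 54, 56, 56, 56]
Key observation: The state at step 18, [56, 55, 52, 50, 49, 49, 56, 55, 52, 50, 49, 49], reappears at step 22: the system is in a cycle of period 4 from step 18 on.  Therefore the state at step 1215 equals the state at step 18 + ((1215 - 18) mod 4) = 19, which is [50, 51, 54, 56, 56, 56, 50, 51, 54, 56, 56, 56].

Derivation:
t=0: [81, 89, 85, 67, 69, 1, 13, 4, 38, 100, 0, 65]
t=1: [17, 13, 23, 27, 23, 19, 13, 13, 25, 13, 12, 20]
t=2: [16, 16, 25, 26, 23, 22, 15, 16, 23, 19, 17, 20]
t=3: [17, 19, 26, 27, 25, 24, 17, 19, 24, 22, 21, 22]
t=4: [19, 22, 27, 29, 27, 26, 19, 21, 26, 26, 25, 25]
t=5: [22, 25, 30, 31, 30, 29, 21, 24, 28, 29, 28, 28]
t=6: [25, 28, 32, 34, 33, 33, 25, 27, 31, 33, 32, 32]
t=7: [29, 31, 35, 37, 37, 36, 28, 31, 34, 36, 36, 36]
t=8: [33, 35, 39, 41, 41, 41, 33, 35, 38, 40, 41, 41]
t=9: [37, 40, 43, 46, 47, 47, 37, 40, 43, 45, 46, 47]
t=10: [43, 45, 49, 51, 53, 54, 43, 45, 48, 51, 52, 53]
t=11: [49, 51, 55, 55, 54, 53, 49, 51, 54, 55, 54, 53]
t=12: [56, 55, 52, 51, 52, 53, 56, 55, 52, 51, 52, 53]
t=13: [50, 51, 54, 55, 55, 54, 50, 51, 54, 55, 55, 54]
t=14: [56, 55, 52, 51, 51, 51, 56, 55, 52, 51, 51, 51]
t=15: [50, 51, 54, 55, 56, 56, 50, 51, 54, 55, 56, 56]
t=16: [56, 55, 52, 51, 50, 50, 56, 55, 52, 51, 50, 50]
t=17: [50, 51, 54, 56, 56, 57, 50, 51, 54, 56, 56, 57]
t=18: [56, 55, 52, 50, 49, 49, 56, 55, 52, 50, 49, 49]
t=19: [50, 51, 54, 56, 56, 56, 50, 51, 54, 56, 56, 56]
t=20: [56, 55, 52, 50, 50, 50, 56, 55, 52, 50, 50, 50]
t=21: [50, 51, 54, 56, 57, 57, 50, 51, 54, 56, 57, 57]
t=22: [56, 55, 52, 50, 49, 49, 56, 55, 52, 50, 49, 49]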